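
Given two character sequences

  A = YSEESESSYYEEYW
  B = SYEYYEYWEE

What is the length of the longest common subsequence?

Taking Y at A[1]=B[2], E at A[6]=B[3], Y at A[9]=B[4], Y at A[10]=B[5], E at A[12]=B[6], Y at A[13]=B[7], W at A[14]=B[8] gives a common subsequence of length 7. dp[14][10] = 7 confirms this is the maximum.

7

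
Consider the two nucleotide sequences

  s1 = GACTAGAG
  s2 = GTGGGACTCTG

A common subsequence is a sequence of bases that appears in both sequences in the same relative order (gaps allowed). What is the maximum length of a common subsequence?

Pick G at s1[1]=s2[5] → A at s1[2]=s2[6] → C at s1[3]=s2[9] → T at s1[4]=s2[10] → G at s1[8]=s2[11]; all 5 bases appear in both, in order. dp[8][11] = 5 confirms this is the maximum.

5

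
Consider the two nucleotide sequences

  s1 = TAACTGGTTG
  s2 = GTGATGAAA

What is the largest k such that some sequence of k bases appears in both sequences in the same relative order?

Let dp[i][j] be the LCS length of the first i bases of s1 and the first j bases of s2. dp[i][j] = dp[i-1][j-1]+1 when the i-th and j-th bases match, else max(dp[i-1][j], dp[i][j-1]).
    ·  G  T  G  A  T  G  A  A  A
 ·  0  0  0  0  0  0  0  0  0  0
 T  0  0  1  1  1  1  1  1  1  1
 A  0  0  1  1  2  2  2  2  2  2
 A  0  0  1  1  2  2  2  3  3  3
 C  0  0  1  1  2  2  2  3  3  3
 T  0  0  1  1  2  3  3  3  3  3
 G  0  1  1  2  2  3  4  4  4  4
 G  0  1  1  2  2  3  4  4  4  4
 T  0  1  2  2  2  3  4  4  4  4
 T  0  1  2  2  2  3  4  4  4  4
 G  0  1  2  3  3  3  4  4  4  4
dp[10][9] = 4. One LCS (by backtracking along matches): TATG.

4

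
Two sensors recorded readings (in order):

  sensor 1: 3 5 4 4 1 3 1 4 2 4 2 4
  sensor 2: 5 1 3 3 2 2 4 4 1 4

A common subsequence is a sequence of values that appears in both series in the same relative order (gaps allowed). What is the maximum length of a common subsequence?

Pick 5 [2,1] → 1 [5,2] → 3 [6,4] → 4 [8,7] → 4 [10,8] → 4 [12,10]; all 6 values appear in both, in order. Since dp[12][10] = 6, nothing longer is possible.

6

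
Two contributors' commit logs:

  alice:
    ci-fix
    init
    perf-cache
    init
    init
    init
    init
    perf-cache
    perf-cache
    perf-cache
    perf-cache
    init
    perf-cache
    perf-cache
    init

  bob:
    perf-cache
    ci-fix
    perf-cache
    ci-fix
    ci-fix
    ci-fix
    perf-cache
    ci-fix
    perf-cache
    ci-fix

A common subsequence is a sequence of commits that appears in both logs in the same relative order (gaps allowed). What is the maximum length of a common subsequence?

One common subsequence of length 4: ci-fix at alice[1]=bob[2]; then perf-cache at alice[3]=bob[3]; then perf-cache at alice[8]=bob[7]; then perf-cache at alice[9]=bob[9]. The LCS DP gives dp[15][10] = 4, so this is optimal.

4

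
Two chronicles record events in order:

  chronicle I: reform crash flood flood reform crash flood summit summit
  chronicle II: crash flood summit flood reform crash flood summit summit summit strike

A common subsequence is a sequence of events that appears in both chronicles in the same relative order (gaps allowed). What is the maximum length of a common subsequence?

8

Taking crash (chronicle I #2, chronicle II #1) → flood (chronicle I #3, chronicle II #2) → flood (chronicle I #4, chronicle II #4) → reform (chronicle I #5, chronicle II #5) → crash (chronicle I #6, chronicle II #6) → flood (chronicle I #7, chronicle II #7) → summit (chronicle I #8, chronicle II #9) → summit (chronicle I #9, chronicle II #10) gives a common subsequence of length 8. The LCS DP gives dp[9][11] = 8, so this is optimal.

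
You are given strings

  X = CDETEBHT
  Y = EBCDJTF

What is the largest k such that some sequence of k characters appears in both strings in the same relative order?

3

Match C [1,3]; then D [2,4]; then T [4,6] — 3 characters in the same relative order in both, and the DP table's final entry dp[8][7] is also 3, so no common subsequence is longer.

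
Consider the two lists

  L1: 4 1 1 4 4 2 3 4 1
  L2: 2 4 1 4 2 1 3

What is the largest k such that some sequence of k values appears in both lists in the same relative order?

5

Match 4 at L1[1]=L2[2] → 1 at L1[3]=L2[3] → 4 at L1[5]=L2[4] → 2 at L1[6]=L2[5] → 3 at L1[7]=L2[7] — 5 values in the same relative order in both. Since dp[9][7] = 5, nothing longer is possible.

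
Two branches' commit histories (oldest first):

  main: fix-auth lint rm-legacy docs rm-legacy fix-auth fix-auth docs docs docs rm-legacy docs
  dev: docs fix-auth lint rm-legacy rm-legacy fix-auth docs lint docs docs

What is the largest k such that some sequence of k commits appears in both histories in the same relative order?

8

Taking fix-auth (main #1, dev #2) → lint (main #2, dev #3) → rm-legacy (main #3, dev #4) → rm-legacy (main #5, dev #5) → fix-auth (main #7, dev #6) → docs (main #8, dev #7) → docs (main #10, dev #9) → docs (main #12, dev #10) gives a common subsequence of length 8. Since dp[12][10] = 8, nothing longer is possible.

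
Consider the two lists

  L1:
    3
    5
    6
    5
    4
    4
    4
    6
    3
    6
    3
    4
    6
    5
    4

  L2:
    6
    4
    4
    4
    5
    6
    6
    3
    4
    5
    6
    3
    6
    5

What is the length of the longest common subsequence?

10

Taking 6 at L1[3]=L2[1]; then 4 at L1[5]=L2[2]; then 4 at L1[6]=L2[3]; then 4 at L1[7]=L2[4]; then 6 at L1[8]=L2[7]; then 3 at L1[9]=L2[8]; then 6 at L1[10]=L2[11]; then 3 at L1[11]=L2[12]; then 6 at L1[13]=L2[13]; then 5 at L1[14]=L2[14] gives a common subsequence of length 10. The LCS DP gives dp[15][14] = 10, so this is optimal.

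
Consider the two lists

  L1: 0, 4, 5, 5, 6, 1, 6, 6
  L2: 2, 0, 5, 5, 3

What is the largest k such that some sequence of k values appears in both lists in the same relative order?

3

Let dp[i][j] be the LCS length of the first i values of L1 and the first j values of L2. dp[i][j] = dp[i-1][j-1]+1 when the i-th and j-th values match, else max(dp[i-1][j], dp[i][j-1]).
    ·  2  0  5  5  3
 ·  0  0  0  0  0  0
 0  0  0  1  1  1  1
 4  0  0  1  1  1  1
 5  0  0  1  2  2  2
 5  0  0  1  2  3  3
 6  0  0  1  2  3  3
 1  0  0  1  2  3  3
 6  0  0  1  2  3  3
 6  0  0  1  2  3  3
dp[8][5] = 3. One LCS (by backtracking along matches): 0, 5, 5.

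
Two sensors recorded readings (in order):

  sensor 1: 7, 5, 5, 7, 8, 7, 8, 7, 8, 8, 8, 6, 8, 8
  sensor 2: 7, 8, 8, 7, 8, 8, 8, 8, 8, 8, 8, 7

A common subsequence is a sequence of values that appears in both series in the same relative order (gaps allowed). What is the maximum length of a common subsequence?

Pick 7 at sensor 1[1]=sensor 2[1], 7 at sensor 1[4]=sensor 2[4], 8 at sensor 1[5]=sensor 2[5], 8 at sensor 1[7]=sensor 2[6], 8 at sensor 1[9]=sensor 2[7], 8 at sensor 1[10]=sensor 2[8], 8 at sensor 1[11]=sensor 2[9], 8 at sensor 1[13]=sensor 2[10], 8 at sensor 1[14]=sensor 2[11]; all 9 values appear in both, in order, and the DP table's final entry dp[14][12] is also 9, so no common subsequence is longer.

9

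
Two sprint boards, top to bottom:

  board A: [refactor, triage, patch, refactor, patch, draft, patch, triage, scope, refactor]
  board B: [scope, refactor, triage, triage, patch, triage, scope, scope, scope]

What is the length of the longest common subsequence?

One common subsequence of length 5: refactor (board A #1, board B #2); then triage (board A #2, board B #4); then patch (board A #7, board B #5); then triage (board A #8, board B #6); then scope (board A #9, board B #9). The LCS DP gives dp[10][9] = 5, so this is optimal.

5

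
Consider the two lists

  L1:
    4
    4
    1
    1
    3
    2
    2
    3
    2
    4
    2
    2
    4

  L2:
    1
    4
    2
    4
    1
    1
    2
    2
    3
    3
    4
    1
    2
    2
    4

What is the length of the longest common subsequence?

Taking 4 at L1[1]=L2[2], 4 at L1[2]=L2[4], 1 at L1[3]=L2[5], 1 at L1[4]=L2[6], 2 at L1[6]=L2[7], 2 at L1[7]=L2[8], 3 at L1[8]=L2[10], 4 at L1[10]=L2[11], 2 at L1[11]=L2[13], 2 at L1[12]=L2[14], 4 at L1[13]=L2[15] gives a common subsequence of length 11, and the DP table's final entry dp[13][15] is also 11, so no common subsequence is longer.

11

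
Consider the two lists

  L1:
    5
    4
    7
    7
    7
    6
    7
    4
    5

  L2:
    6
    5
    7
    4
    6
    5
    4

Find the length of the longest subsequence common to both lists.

4

Let dp[i][j] be the LCS length of the first i values of L1 and the first j values of L2. dp[i][j] = dp[i-1][j-1]+1 when the i-th and j-th values match, else max(dp[i-1][j], dp[i][j-1]).
    ·  6  5  7  4  6  5  4
 ·  0  0  0  0  0  0  0  0
 5  0  0  1  1  1  1  1  1
 4  0  0  1  1  2  2  2  2
 7  0  0  1  2  2  2  2  2
 7  0  0  1  2  2  2  2  2
 7  0  0  1  2  2  2  2  2
 6  0  1  1  2  2  3  3  3
 7  0  1  1  2  2  3  3  3
 4  0  1  1  2  3  3  3  4
 5  0  1  2  2  3  3  4  4
dp[9][7] = 4. One LCS (by backtracking along matches): 5, 4, 6, 4.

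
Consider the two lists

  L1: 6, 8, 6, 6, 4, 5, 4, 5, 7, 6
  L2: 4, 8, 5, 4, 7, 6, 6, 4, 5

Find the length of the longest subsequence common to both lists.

5

One common subsequence of length 5: 8 at L1[2]=L2[2], then 6 at L1[3]=L2[6], then 6 at L1[4]=L2[7], then 4 at L1[7]=L2[8], then 5 at L1[8]=L2[9]. dp[10][9] = 5 confirms this is the maximum.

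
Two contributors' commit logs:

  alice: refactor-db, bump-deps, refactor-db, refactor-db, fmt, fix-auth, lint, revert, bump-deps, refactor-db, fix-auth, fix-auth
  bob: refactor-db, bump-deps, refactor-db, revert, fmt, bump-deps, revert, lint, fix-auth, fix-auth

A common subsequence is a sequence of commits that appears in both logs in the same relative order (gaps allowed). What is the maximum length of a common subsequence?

7

Match refactor-db (alice #1, bob #1) → bump-deps (alice #2, bob #2) → refactor-db (alice #3, bob #3) → fmt (alice #5, bob #5) → lint (alice #7, bob #8) → fix-auth (alice #11, bob #9) → fix-auth (alice #12, bob #10) — 7 commits in the same relative order in both. Since dp[12][10] = 7, nothing longer is possible.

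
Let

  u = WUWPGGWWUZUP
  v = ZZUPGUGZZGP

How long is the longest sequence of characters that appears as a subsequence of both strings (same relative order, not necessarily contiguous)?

Let dp[i][j] be the LCS length of the first i characters of u and the first j characters of v. dp[i][j] = dp[i-1][j-1]+1 when the i-th and j-th characters match, else max(dp[i-1][j], dp[i][j-1]).
    ·  Z  Z  U  P  G  U  G  Z  Z  G  P
 ·  0  0  0  0  0  0  0  0  0  0  0  0
 W  0  0  0  0  0  0  0  0  0  0  0  0
 U  0  0  0  1  1  1  1  1  1  1  1  1
 W  0  0  0  1  1  1  1  1  1  1  1  1
 P  0  0  0  1  2  2  2  2  2  2  2  2
 G  0  0  0  1  2  3  3  3  3  3  3  3
 G  0  0  0  1  2  3  3  4  4  4  4  4
 W  0  0  0  1  2  3  3  4  4  4  4  4
 W  0  0  0  1  2  3  3  4  4  4  4  4
 U  0  0  0  1  2  3  4  4  4  4  4  4
 Z  0  1  1  1  2  3  4  4  5  5  5  5
 U  0  1  1  2  2  3  4  4  5  5  5  5
 P  0  1  1  2  3  3  4  4  5  5  5  6
dp[12][11] = 6. One LCS (by backtracking along matches): UPGGZP.

6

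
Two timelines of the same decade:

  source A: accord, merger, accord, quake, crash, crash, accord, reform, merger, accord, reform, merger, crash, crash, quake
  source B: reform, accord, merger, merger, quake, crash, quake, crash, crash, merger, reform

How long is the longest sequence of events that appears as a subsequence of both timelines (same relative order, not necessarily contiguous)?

7

Pick accord [1,2], merger [2,4], quake [4,7], crash [5,8], crash [6,9], merger [9,10], reform [11,11]; all 7 events appear in both, in order. Since dp[15][11] = 7, nothing longer is possible.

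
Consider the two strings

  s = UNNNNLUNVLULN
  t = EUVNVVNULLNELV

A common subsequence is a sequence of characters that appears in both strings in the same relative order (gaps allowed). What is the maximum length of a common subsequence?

7

Match U at s[1]=t[2], then N at s[2]=t[4], then N at s[5]=t[7], then U at s[7]=t[8], then L at s[10]=t[9], then L at s[12]=t[10], then N at s[13]=t[11] — 7 characters in the same relative order in both. The LCS DP gives dp[13][14] = 7, so this is optimal.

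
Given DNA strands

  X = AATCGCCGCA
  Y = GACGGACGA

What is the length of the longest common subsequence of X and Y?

6

Pick A [2,2], then C [4,3], then G [5,5], then C [7,7], then G [8,8], then A [10,9]; all 6 bases appear in both, in order. dp[10][9] = 6 confirms this is the maximum.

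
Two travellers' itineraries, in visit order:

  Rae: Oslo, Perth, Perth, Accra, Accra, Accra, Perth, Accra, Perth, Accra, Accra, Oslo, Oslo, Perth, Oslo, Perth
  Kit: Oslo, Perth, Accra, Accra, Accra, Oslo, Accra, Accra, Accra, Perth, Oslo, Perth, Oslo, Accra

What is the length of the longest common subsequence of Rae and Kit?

11

Pick Oslo (Rae #1, Kit #1) → Perth (Rae #3, Kit #2) → Accra (Rae #4, Kit #3) → Accra (Rae #5, Kit #4) → Accra (Rae #6, Kit #5) → Accra (Rae #8, Kit #7) → Accra (Rae #10, Kit #8) → Accra (Rae #11, Kit #9) → Oslo (Rae #13, Kit #11) → Perth (Rae #14, Kit #12) → Oslo (Rae #15, Kit #13); all 11 stops appear in both, in order. Since dp[16][14] = 11, nothing longer is possible.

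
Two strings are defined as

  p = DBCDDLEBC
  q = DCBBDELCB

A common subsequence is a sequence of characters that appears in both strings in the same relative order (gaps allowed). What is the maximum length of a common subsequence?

5

Match D (p #1, q #1), then B (p #2, q #4), then D (p #4, q #5), then L (p #6, q #7), then B (p #8, q #9) — 5 characters in the same relative order in both, and the DP table's final entry dp[9][9] is also 5, so no common subsequence is longer.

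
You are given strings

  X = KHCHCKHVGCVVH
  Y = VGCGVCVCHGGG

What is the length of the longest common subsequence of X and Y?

6

Pick V at X[8]=Y[1]; then G at X[9]=Y[2]; then C at X[10]=Y[3]; then V at X[11]=Y[5]; then V at X[12]=Y[7]; then H at X[13]=Y[9]; all 6 characters appear in both, in order, and the DP table's final entry dp[13][12] is also 6, so no common subsequence is longer.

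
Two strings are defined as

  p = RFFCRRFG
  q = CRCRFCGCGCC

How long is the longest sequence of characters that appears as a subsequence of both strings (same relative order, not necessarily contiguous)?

5

Let dp[i][j] be the LCS length of the first i characters of p and the first j characters of q. dp[i][j] = dp[i-1][j-1]+1 when the i-th and j-th characters match, else max(dp[i-1][j], dp[i][j-1]).
    ·  C  R  C  R  F  C  G  C  G  C  C
 ·  0  0  0  0  0  0  0  0  0  0  0  0
 R  0  0  1  1  1  1  1  1  1  1  1  1
 F  0  0  1  1  1  2  2  2  2  2  2  2
 F  0  0  1  1  1  2  2  2  2  2  2  2
 C  0  1  1  2  2  2  3  3  3  3  3  3
 R  0  1  2  2  3  3  3  3  3  3  3  3
 R  0  1  2  2  3  3  3  3  3  3  3  3
 F  0  1  2  2  3  4  4  4  4  4  4  4
 G  0  1  2  2  3  4  4  5  5  5  5  5
dp[8][11] = 5. One LCS (by backtracking along matches): RCRFG.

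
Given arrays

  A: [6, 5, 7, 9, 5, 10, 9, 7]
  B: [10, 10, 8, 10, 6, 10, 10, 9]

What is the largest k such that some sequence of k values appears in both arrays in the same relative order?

3

One common subsequence of length 3: 6 at A[1]=B[5], 10 at A[6]=B[7], 9 at A[7]=B[8]. The LCS DP gives dp[8][8] = 3, so this is optimal.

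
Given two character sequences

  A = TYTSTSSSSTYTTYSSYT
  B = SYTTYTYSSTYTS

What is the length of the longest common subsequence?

10

Match Y (A #2, B #2), then T (A #5, B #3), then T (A #10, B #4), then Y (A #11, B #5), then T (A #13, B #6), then Y (A #14, B #7), then S (A #15, B #8), then S (A #16, B #9), then Y (A #17, B #11), then T (A #18, B #12) — 10 characters in the same relative order in both. Since dp[18][13] = 10, nothing longer is possible.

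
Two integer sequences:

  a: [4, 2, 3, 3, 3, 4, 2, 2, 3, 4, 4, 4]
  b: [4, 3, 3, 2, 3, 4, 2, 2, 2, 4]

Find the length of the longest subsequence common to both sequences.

8

Pick 4 at a[1]=b[1], then 3 at a[3]=b[2], then 3 at a[4]=b[3], then 3 at a[5]=b[5], then 4 at a[6]=b[6], then 2 at a[7]=b[8], then 2 at a[8]=b[9], then 4 at a[12]=b[10]; all 8 values appear in both, in order, and the DP table's final entry dp[12][10] is also 8, so no common subsequence is longer.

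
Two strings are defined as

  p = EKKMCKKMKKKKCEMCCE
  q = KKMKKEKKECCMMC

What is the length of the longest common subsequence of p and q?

10

Taking K at p[2]=q[1], then K at p[3]=q[2], then M at p[4]=q[3], then K at p[6]=q[4], then K at p[7]=q[5], then K at p[9]=q[7], then K at p[10]=q[8], then C at p[13]=q[11], then M at p[15]=q[13], then C at p[17]=q[14] gives a common subsequence of length 10, and the DP table's final entry dp[18][14] is also 10, so no common subsequence is longer.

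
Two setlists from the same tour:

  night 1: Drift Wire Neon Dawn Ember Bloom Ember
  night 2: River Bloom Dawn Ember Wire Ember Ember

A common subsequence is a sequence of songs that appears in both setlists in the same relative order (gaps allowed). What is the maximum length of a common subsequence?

3

Match Wire (night 1 #2, night 2 #5) → Ember (night 1 #5, night 2 #6) → Ember (night 1 #7, night 2 #7) — 3 songs in the same relative order in both. dp[7][7] = 3 confirms this is the maximum.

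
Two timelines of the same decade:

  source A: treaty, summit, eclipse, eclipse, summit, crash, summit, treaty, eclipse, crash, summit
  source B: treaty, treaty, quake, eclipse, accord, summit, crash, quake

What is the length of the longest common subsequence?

One common subsequence of length 4: treaty [1,2], eclipse [3,4], summit [5,6], crash [6,7]. The LCS DP gives dp[11][8] = 4, so this is optimal.

4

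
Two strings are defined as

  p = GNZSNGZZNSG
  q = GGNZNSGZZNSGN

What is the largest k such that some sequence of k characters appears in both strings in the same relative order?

10

Taking G at p[1]=q[2]; then N at p[2]=q[3]; then Z at p[3]=q[4]; then S at p[4]=q[6]; then G at p[6]=q[7]; then Z at p[7]=q[8]; then Z at p[8]=q[9]; then N at p[9]=q[10]; then S at p[10]=q[11]; then G at p[11]=q[12] gives a common subsequence of length 10, and the DP table's final entry dp[11][13] is also 10, so no common subsequence is longer.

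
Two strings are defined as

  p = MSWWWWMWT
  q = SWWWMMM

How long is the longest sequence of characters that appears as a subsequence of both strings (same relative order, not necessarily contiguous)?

5

Let dp[i][j] be the LCS length of the first i characters of p and the first j characters of q. dp[i][j] = dp[i-1][j-1]+1 when the i-th and j-th characters match, else max(dp[i-1][j], dp[i][j-1]).
    ·  S  W  W  W  M  M  M
 ·  0  0  0  0  0  0  0  0
 M  0  0  0  0  0  1  1  1
 S  0  1  1  1  1  1  1  1
 W  0  1  2  2  2  2  2  2
 W  0  1  2  3  3  3  3  3
 W  0  1  2  3  4  4  4  4
 W  0  1  2  3  4  4  4  4
 M  0  1  2  3  4  5  5  5
 W  0  1  2  3  4  5  5  5
 T  0  1  2  3  4  5  5  5
dp[9][7] = 5. One LCS (by backtracking along matches): SWWWM.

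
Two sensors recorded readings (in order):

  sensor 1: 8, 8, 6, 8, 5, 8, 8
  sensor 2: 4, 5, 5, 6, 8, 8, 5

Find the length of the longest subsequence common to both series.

3

Taking 8 [2,5] → 8 [4,6] → 5 [5,7] gives a common subsequence of length 3. dp[7][7] = 3 confirms this is the maximum.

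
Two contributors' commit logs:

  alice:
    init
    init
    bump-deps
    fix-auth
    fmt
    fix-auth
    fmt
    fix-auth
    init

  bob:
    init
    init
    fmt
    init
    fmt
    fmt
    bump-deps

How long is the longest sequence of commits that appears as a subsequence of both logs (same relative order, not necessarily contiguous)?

Pick init [1,2]; then init [2,4]; then fmt [5,5]; then fmt [7,6]; all 4 commits appear in both, in order. The LCS DP gives dp[9][7] = 4, so this is optimal.

4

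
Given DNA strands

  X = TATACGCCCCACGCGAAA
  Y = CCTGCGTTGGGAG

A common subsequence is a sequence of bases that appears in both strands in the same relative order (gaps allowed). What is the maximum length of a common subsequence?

Taking T at X[1]=Y[7], T at X[3]=Y[8], G at X[6]=Y[9], G at X[13]=Y[10], G at X[15]=Y[11], A at X[16]=Y[12] gives a common subsequence of length 6. The LCS DP gives dp[18][13] = 6, so this is optimal.

6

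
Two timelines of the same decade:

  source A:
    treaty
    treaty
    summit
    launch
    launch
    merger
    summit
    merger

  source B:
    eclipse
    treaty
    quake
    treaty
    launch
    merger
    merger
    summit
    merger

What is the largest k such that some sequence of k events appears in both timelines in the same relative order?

6

Match treaty at source A[1]=source B[2], treaty at source A[2]=source B[4], launch at source A[4]=source B[5], merger at source A[6]=source B[7], summit at source A[7]=source B[8], merger at source A[8]=source B[9] — 6 events in the same relative order in both. The LCS DP gives dp[8][9] = 6, so this is optimal.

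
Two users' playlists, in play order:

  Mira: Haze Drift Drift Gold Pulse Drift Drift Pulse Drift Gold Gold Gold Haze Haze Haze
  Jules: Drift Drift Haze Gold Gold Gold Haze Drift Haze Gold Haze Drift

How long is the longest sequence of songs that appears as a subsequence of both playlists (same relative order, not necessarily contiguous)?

8

Match Drift [2,1], Drift [3,2], Gold [10,4], Gold [11,5], Gold [12,6], Haze [13,7], Haze [14,9], Haze [15,11] — 8 songs in the same relative order in both. dp[15][12] = 8 confirms this is the maximum.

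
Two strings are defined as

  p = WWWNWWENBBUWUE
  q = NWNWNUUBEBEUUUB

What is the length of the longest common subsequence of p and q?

8

One common subsequence of length 8: W (p #3, q #2), N (p #4, q #3), W (p #6, q #4), N (p #8, q #5), B (p #9, q #8), B (p #10, q #10), U (p #11, q #13), U (p #13, q #14). dp[14][15] = 8 confirms this is the maximum.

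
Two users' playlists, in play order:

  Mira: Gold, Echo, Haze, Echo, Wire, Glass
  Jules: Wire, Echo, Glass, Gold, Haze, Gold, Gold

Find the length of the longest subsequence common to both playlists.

Match Gold at Mira[1]=Jules[4] → Haze at Mira[3]=Jules[5] — 2 songs in the same relative order in both. Since dp[6][7] = 2, nothing longer is possible.

2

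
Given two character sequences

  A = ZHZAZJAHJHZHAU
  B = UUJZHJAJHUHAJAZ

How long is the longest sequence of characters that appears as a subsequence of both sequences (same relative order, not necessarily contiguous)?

Taking Z (A #1, B #4); then H (A #2, B #5); then J (A #6, B #6); then A (A #7, B #7); then J (A #9, B #8); then H (A #10, B #9); then H (A #12, B #11); then A (A #13, B #14) gives a common subsequence of length 8, and the DP table's final entry dp[14][15] is also 8, so no common subsequence is longer.

8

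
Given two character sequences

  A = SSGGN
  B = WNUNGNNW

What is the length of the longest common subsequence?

Let dp[i][j] be the LCS length of the first i characters of A and the first j characters of B. dp[i][j] = dp[i-1][j-1]+1 when the i-th and j-th characters match, else max(dp[i-1][j], dp[i][j-1]).
    ·  W  N  U  N  G  N  N  W
 ·  0  0  0  0  0  0  0  0  0
 S  0  0  0  0  0  0  0  0  0
 S  0  0  0  0  0  0  0  0  0
 G  0  0  0  0  0  1  1  1  1
 G  0  0  0  0  0  1  1  1  1
 N  0  0  1  1  1  1  2  2  2
dp[5][8] = 2. One LCS (by backtracking along matches): GN.

2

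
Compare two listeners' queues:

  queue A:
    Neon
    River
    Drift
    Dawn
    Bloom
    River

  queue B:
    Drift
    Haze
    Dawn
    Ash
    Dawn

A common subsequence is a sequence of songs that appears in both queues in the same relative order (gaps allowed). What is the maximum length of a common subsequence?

Match Drift at queue A[3]=queue B[1]; then Dawn at queue A[4]=queue B[5] — 2 songs in the same relative order in both. The LCS DP gives dp[6][5] = 2, so this is optimal.

2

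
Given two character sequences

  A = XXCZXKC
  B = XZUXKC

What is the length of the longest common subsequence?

5

Pick X [2,1], then Z [4,2], then X [5,4], then K [6,5], then C [7,6]; all 5 characters appear in both, in order. The LCS DP gives dp[7][6] = 5, so this is optimal.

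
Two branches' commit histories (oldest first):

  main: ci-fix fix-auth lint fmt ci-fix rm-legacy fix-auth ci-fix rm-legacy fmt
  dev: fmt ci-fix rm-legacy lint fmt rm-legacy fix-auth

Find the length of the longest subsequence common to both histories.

5

Taking ci-fix [1,2], then lint [3,4], then fmt [4,5], then rm-legacy [6,6], then fix-auth [7,7] gives a common subsequence of length 5, and the DP table's final entry dp[10][7] is also 5, so no common subsequence is longer.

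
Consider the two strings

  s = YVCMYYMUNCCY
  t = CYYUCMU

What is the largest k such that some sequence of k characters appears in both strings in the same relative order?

5

One common subsequence of length 5: C (s #3, t #1); then Y (s #5, t #2); then Y (s #6, t #3); then M (s #7, t #6); then U (s #8, t #7). The LCS DP gives dp[12][7] = 5, so this is optimal.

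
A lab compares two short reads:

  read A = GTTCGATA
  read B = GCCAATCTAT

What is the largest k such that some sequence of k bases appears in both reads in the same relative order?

Let dp[i][j] be the LCS length of the first i bases of read A and the first j bases of read B. dp[i][j] = dp[i-1][j-1]+1 when the i-th and j-th bases match, else max(dp[i-1][j], dp[i][j-1]).
    ·  G  C  C  A  A  T  C  T  A  T
 ·  0  0  0  0  0  0  0  0  0  0  0
 G  0  1  1  1  1  1  1  1  1  1  1
 T  0  1  1  1  1  1  2  2  2  2  2
 T  0  1  1  1  1  1  2  2  3  3  3
 C  0  1  2  2  2  2  2  3  3  3  3
 G  0  1  2  2  2  2  2  3  3  3  3
 A  0  1  2  2  3  3  3  3  3  4  4
 T  0  1  2  2  3  3  4  4  4  4  5
 A  0  1  2  2  3  4  4  4  4  5  5
dp[8][10] = 5. One LCS (by backtracking along matches): GTTAT.

5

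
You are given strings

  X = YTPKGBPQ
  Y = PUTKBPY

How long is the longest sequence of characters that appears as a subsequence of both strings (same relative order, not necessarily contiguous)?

Taking T at X[2]=Y[3], K at X[4]=Y[4], B at X[6]=Y[5], P at X[7]=Y[6] gives a common subsequence of length 4, and the DP table's final entry dp[8][7] is also 4, so no common subsequence is longer.

4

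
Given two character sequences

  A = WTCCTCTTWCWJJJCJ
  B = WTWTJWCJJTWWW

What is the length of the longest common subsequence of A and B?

7

Taking W at A[1]=B[1], then T at A[2]=B[2], then T at A[5]=B[4], then C at A[6]=B[7], then T at A[7]=B[10], then W at A[9]=B[12], then W at A[11]=B[13] gives a common subsequence of length 7. dp[16][13] = 7 confirms this is the maximum.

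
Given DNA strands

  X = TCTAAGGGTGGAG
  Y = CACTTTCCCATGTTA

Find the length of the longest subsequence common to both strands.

6

Pick T at X[1]=Y[6], C at X[2]=Y[9], T at X[3]=Y[11], G at X[6]=Y[12], T at X[9]=Y[14], A at X[12]=Y[15]; all 6 bases appear in both, in order. Since dp[13][15] = 6, nothing longer is possible.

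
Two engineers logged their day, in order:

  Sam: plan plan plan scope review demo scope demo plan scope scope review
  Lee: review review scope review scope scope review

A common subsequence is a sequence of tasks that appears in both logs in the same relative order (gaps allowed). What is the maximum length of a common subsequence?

5

Pick scope at Sam[4]=Lee[3]; then review at Sam[5]=Lee[4]; then scope at Sam[10]=Lee[5]; then scope at Sam[11]=Lee[6]; then review at Sam[12]=Lee[7]; all 5 tasks appear in both, in order, and the DP table's final entry dp[12][7] is also 5, so no common subsequence is longer.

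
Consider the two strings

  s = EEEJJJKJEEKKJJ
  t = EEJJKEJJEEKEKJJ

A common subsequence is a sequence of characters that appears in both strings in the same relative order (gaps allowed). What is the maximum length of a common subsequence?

Pick E at s[2]=t[1]; then E at s[3]=t[2]; then J at s[4]=t[3]; then J at s[5]=t[4]; then J at s[6]=t[7]; then J at s[8]=t[8]; then E at s[9]=t[9]; then E at s[10]=t[10]; then K at s[11]=t[11]; then K at s[12]=t[13]; then J at s[13]=t[14]; then J at s[14]=t[15]; all 12 characters appear in both, in order, and the DP table's final entry dp[14][15] is also 12, so no common subsequence is longer.

12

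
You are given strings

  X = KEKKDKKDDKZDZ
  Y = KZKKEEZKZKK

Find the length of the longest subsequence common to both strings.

Pick K at X[1]=Y[1], then K at X[3]=Y[3], then K at X[4]=Y[4], then K at X[6]=Y[8], then K at X[7]=Y[10], then K at X[10]=Y[11]; all 6 characters appear in both, in order. Since dp[13][11] = 6, nothing longer is possible.

6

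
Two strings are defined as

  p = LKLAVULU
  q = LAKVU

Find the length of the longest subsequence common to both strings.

Taking L [1,1] → K [2,3] → V [5,4] → U [8,5] gives a common subsequence of length 4. Since dp[8][5] = 4, nothing longer is possible.

4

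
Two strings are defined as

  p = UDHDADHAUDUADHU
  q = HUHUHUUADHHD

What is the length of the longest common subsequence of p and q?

Taking U [1,2], then H [3,3], then H [7,5], then U [9,6], then U [11,7], then A [12,8], then D [13,9], then H [14,11] gives a common subsequence of length 8. The LCS DP gives dp[15][12] = 8, so this is optimal.

8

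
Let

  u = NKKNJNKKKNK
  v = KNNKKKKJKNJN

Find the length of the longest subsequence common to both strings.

Taking N at u[1]=v[3], K at u[2]=v[4], K at u[3]=v[5], K at u[7]=v[6], K at u[8]=v[7], K at u[9]=v[9], N at u[10]=v[12] gives a common subsequence of length 7. Since dp[11][12] = 7, nothing longer is possible.

7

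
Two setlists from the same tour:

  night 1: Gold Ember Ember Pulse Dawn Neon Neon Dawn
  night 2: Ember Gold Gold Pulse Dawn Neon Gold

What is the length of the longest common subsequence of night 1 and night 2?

4

Match Gold [1,3], then Pulse [4,4], then Dawn [5,5], then Neon [6,6] — 4 songs in the same relative order in both, and the DP table's final entry dp[8][7] is also 4, so no common subsequence is longer.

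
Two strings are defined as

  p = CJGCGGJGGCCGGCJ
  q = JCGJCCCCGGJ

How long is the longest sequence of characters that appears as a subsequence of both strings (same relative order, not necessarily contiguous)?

9

Pick J (p #2, q #1), then C (p #4, q #2), then G (p #6, q #3), then J (p #7, q #4), then C (p #10, q #7), then C (p #11, q #8), then G (p #12, q #9), then G (p #13, q #10), then J (p #15, q #11); all 9 characters appear in both, in order. dp[15][11] = 9 confirms this is the maximum.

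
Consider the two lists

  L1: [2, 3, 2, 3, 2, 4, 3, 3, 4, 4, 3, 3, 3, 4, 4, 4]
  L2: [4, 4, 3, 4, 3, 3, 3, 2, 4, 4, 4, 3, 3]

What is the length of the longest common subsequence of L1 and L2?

Match 4 [6,2] → 3 [8,3] → 4 [10,4] → 3 [11,5] → 3 [12,6] → 3 [13,7] → 4 [14,9] → 4 [15,10] → 4 [16,11] — 9 values in the same relative order in both. dp[16][13] = 9 confirms this is the maximum.

9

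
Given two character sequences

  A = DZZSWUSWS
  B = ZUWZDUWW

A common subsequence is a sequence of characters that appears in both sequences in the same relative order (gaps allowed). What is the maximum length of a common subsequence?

Match Z (A #2, B #1), Z (A #3, B #4), W (A #5, B #7), W (A #8, B #8) — 4 characters in the same relative order in both. Since dp[9][8] = 4, nothing longer is possible.

4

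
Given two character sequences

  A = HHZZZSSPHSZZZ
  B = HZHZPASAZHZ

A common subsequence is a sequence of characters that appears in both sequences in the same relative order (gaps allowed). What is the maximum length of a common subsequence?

7

Pick H [1,1] → H [2,3] → Z [5,4] → P [8,5] → S [10,7] → Z [11,9] → Z [13,11]; all 7 characters appear in both, in order. Since dp[13][11] = 7, nothing longer is possible.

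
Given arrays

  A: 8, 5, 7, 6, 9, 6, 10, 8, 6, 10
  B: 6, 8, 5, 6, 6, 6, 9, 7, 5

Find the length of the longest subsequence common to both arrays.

Pick 8 (A #1, B #2) → 5 (A #2, B #3) → 6 (A #4, B #4) → 6 (A #6, B #5) → 6 (A #9, B #6); all 5 values appear in both, in order. The LCS DP gives dp[10][9] = 5, so this is optimal.

5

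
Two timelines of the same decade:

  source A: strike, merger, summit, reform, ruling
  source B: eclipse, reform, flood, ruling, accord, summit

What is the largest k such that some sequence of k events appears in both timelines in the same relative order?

One common subsequence of length 2: reform [4,2], then ruling [5,4]. dp[5][6] = 2 confirms this is the maximum.

2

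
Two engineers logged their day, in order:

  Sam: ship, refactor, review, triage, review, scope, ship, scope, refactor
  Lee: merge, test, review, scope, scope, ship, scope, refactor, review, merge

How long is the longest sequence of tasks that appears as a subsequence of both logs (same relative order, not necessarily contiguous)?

One common subsequence of length 5: review [3,3], scope [6,5], ship [7,6], scope [8,7], refactor [9,8]. The LCS DP gives dp[9][10] = 5, so this is optimal.

5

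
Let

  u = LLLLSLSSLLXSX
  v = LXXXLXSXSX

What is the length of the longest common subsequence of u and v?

6

Let dp[i][j] be the LCS length of the first i characters of u and the first j characters of v. dp[i][j] = dp[i-1][j-1]+1 when the i-th and j-th characters match, else max(dp[i-1][j], dp[i][j-1]).
    ·  L  X  X  X  L  X  S  X  S  X
 ·  0  0  0  0  0  0  0  0  0  0  0
 L  0  1  1  1  1  1  1  1  1  1  1
 L  0  1  1  1  1  2  2  2  2  2  2
 L  0  1  1  1  1  2  2  2  2  2  2
 L  0  1  1  1  1  2  2  2  2  2  2
 S  0  1  1  1  1  2  2  3  3  3  3
 L  0  1  1  1  1  2  2  3  3  3  3
 S  0  1  1  1  1  2  2  3  3  4  4
 S  0  1  1  1  1  2  2  3  3  4  4
 L  0  1  1  1  1  2  2  3  3  4  4
 L  0  1  1  1  1  2  2  3  3  4  4
 X  0  1  2  2  2  2  3  3  4  4  5
 S  0  1  2  2  2  2  3  4  4  5  5
 X  0  1  2  3  3  3  3  4  5  5  6
dp[13][10] = 6. One LCS (by backtracking along matches): LLSXSX.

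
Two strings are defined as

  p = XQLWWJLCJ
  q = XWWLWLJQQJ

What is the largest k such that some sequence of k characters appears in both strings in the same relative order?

5

Taking X (p #1, q #1); then L (p #3, q #4); then W (p #4, q #5); then J (p #6, q #7); then J (p #9, q #10) gives a common subsequence of length 5. The LCS DP gives dp[9][10] = 5, so this is optimal.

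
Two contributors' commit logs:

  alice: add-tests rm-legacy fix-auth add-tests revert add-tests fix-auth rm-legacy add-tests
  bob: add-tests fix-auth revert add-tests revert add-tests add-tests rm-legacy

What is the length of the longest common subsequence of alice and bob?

Match add-tests [1,1]; then fix-auth [3,2]; then add-tests [4,4]; then revert [5,5]; then add-tests [6,7]; then rm-legacy [8,8] — 6 commits in the same relative order in both. The LCS DP gives dp[9][8] = 6, so this is optimal.

6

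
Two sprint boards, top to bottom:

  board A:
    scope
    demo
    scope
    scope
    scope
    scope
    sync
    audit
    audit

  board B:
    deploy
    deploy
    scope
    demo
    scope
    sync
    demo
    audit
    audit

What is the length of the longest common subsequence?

One common subsequence of length 6: scope at board A[1]=board B[3], then demo at board A[2]=board B[4], then scope at board A[6]=board B[5], then sync at board A[7]=board B[6], then audit at board A[8]=board B[8], then audit at board A[9]=board B[9]. The LCS DP gives dp[9][9] = 6, so this is optimal.

6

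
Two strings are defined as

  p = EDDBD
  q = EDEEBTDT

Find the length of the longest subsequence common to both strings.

Taking E at p[1]=q[1] → D at p[2]=q[2] → B at p[4]=q[5] → D at p[5]=q[7] gives a common subsequence of length 4, and the DP table's final entry dp[5][8] is also 4, so no common subsequence is longer.

4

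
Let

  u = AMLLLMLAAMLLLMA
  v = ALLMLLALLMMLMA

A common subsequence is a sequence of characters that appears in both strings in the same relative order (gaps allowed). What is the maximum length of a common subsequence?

Taking A at u[1]=v[1], L at u[3]=v[2], L at u[4]=v[3], L at u[5]=v[5], L at u[7]=v[6], A at u[9]=v[7], L at u[11]=v[8], L at u[12]=v[9], L at u[13]=v[12], M at u[14]=v[13], A at u[15]=v[14] gives a common subsequence of length 11, and the DP table's final entry dp[15][14] is also 11, so no common subsequence is longer.

11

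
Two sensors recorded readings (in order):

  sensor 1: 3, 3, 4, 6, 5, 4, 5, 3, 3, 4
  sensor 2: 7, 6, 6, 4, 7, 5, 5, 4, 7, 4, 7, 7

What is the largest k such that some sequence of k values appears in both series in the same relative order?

Match 4 [3,4], 5 [5,7], 4 [6,8], 4 [10,10] — 4 values in the same relative order in both, and the DP table's final entry dp[10][12] is also 4, so no common subsequence is longer.

4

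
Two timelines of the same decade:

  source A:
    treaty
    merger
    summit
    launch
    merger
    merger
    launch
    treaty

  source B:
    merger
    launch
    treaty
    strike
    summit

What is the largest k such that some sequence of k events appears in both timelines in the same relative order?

3

Taking merger at source A[6]=source B[1], then launch at source A[7]=source B[2], then treaty at source A[8]=source B[3] gives a common subsequence of length 3. The LCS DP gives dp[8][5] = 3, so this is optimal.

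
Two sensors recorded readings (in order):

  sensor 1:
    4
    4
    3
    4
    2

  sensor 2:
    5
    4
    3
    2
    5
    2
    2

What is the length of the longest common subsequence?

Pick 4 at sensor 1[2]=sensor 2[2], 3 at sensor 1[3]=sensor 2[3], 2 at sensor 1[5]=sensor 2[7]; all 3 values appear in both, in order. dp[5][7] = 3 confirms this is the maximum.

3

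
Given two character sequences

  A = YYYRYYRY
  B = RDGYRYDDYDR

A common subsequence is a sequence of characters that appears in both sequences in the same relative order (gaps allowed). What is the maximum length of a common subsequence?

5

One common subsequence of length 5: Y at A[3]=B[4] → R at A[4]=B[5] → Y at A[5]=B[6] → Y at A[6]=B[9] → R at A[7]=B[11]. dp[8][11] = 5 confirms this is the maximum.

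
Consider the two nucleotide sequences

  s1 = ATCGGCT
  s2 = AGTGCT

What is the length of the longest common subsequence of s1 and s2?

5

Let dp[i][j] be the LCS length of the first i bases of s1 and the first j bases of s2. dp[i][j] = dp[i-1][j-1]+1 when the i-th and j-th bases match, else max(dp[i-1][j], dp[i][j-1]).
    ·  A  G  T  G  C  T
 ·  0  0  0  0  0  0  0
 A  0  1  1  1  1  1  1
 T  0  1  1  2  2  2  2
 C  0  1  1  2  2  3  3
 G  0  1  2  2  3  3  3
 G  0  1  2  2  3  3  3
 C  0  1  2  2  3  4  4
 T  0  1  2  3  3  4  5
dp[7][6] = 5. One LCS (by backtracking along matches): ATGCT.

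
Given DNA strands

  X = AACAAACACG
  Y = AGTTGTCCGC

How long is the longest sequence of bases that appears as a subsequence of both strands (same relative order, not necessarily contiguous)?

Let dp[i][j] be the LCS length of the first i bases of X and the first j bases of Y. dp[i][j] = dp[i-1][j-1]+1 when the i-th and j-th bases match, else max(dp[i-1][j], dp[i][j-1]).
    ·  A  G  T  T  G  T  C  C  G  C
 ·  0  0  0  0  0  0  0  0  0  0  0
 A  0  1  1  1  1  1  1  1  1  1  1
 A  0  1  1  1  1  1  1  1  1  1  1
 C  0  1  1  1  1  1  1  2  2  2  2
 A  0  1  1  1  1  1  1  2  2  2  2
 A  0  1  1  1  1  1  1  2  2  2  2
 A  0  1  1  1  1  1  1  2  2  2  2
 C  0  1  1  1  1  1  1  2  3  3  3
 A  0  1  1  1  1  1  1  2  3  3  3
 C  0  1  1  1  1  1  1  2  3  3  4
 G  0  1  2  2  2  2  2  2  3  4  4
dp[10][10] = 4. One LCS (by backtracking along matches): ACCC.

4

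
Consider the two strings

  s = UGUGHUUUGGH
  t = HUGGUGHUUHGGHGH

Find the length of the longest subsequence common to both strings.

10

Taking U at s[1]=t[2] → G at s[2]=t[4] → U at s[3]=t[5] → G at s[4]=t[6] → H at s[5]=t[7] → U at s[6]=t[8] → U at s[7]=t[9] → G at s[9]=t[12] → G at s[10]=t[14] → H at s[11]=t[15] gives a common subsequence of length 10, and the DP table's final entry dp[11][15] is also 10, so no common subsequence is longer.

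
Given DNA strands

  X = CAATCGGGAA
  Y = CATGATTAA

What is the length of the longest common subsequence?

6

Taking C at X[1]=Y[1]; then A at X[2]=Y[2]; then A at X[3]=Y[5]; then T at X[4]=Y[7]; then A at X[9]=Y[8]; then A at X[10]=Y[9] gives a common subsequence of length 6, and the DP table's final entry dp[10][9] is also 6, so no common subsequence is longer.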